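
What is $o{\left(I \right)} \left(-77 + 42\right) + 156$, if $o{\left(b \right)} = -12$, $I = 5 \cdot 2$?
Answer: $576$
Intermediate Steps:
$I = 10$
$o{\left(I \right)} \left(-77 + 42\right) + 156 = - 12 \left(-77 + 42\right) + 156 = \left(-12\right) \left(-35\right) + 156 = 420 + 156 = 576$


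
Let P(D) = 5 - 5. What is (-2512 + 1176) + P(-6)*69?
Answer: -1336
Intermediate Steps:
P(D) = 0
(-2512 + 1176) + P(-6)*69 = (-2512 + 1176) + 0*69 = -1336 + 0 = -1336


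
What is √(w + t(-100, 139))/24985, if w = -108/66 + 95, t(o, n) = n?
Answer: 6*√781/274835 ≈ 0.00061011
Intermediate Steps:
w = 1027/11 (w = (1/66)*(-108) + 95 = -18/11 + 95 = 1027/11 ≈ 93.364)
√(w + t(-100, 139))/24985 = √(1027/11 + 139)/24985 = √(2556/11)*(1/24985) = (6*√781/11)*(1/24985) = 6*√781/274835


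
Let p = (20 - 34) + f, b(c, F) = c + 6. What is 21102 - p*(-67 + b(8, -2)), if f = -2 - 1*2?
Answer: 20148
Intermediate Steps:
f = -4 (f = -2 - 2 = -4)
b(c, F) = 6 + c
p = -18 (p = (20 - 34) - 4 = -14 - 4 = -18)
21102 - p*(-67 + b(8, -2)) = 21102 - (-18)*(-67 + (6 + 8)) = 21102 - (-18)*(-67 + 14) = 21102 - (-18)*(-53) = 21102 - 1*954 = 21102 - 954 = 20148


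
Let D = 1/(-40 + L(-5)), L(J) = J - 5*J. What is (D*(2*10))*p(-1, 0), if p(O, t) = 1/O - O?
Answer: 0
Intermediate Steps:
L(J) = -4*J
D = -1/20 (D = 1/(-40 - 4*(-5)) = 1/(-40 + 20) = 1/(-20) = -1/20 ≈ -0.050000)
(D*(2*10))*p(-1, 0) = (-10/10)*(1/(-1) - 1*(-1)) = (-1/20*20)*(-1 + 1) = -1*0 = 0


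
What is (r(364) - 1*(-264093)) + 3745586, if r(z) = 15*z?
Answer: 4015139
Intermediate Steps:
(r(364) - 1*(-264093)) + 3745586 = (15*364 - 1*(-264093)) + 3745586 = (5460 + 264093) + 3745586 = 269553 + 3745586 = 4015139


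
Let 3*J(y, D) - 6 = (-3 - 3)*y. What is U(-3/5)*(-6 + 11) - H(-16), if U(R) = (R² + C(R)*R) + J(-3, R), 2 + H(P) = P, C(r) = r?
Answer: 308/5 ≈ 61.600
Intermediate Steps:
J(y, D) = 2 - 2*y (J(y, D) = 2 + ((-3 - 3)*y)/3 = 2 + (-6*y)/3 = 2 - 2*y)
H(P) = -2 + P
U(R) = 8 + 2*R² (U(R) = (R² + R*R) + (2 - 2*(-3)) = (R² + R²) + (2 + 6) = 2*R² + 8 = 8 + 2*R²)
U(-3/5)*(-6 + 11) - H(-16) = (8 + 2*(-3/5)²)*(-6 + 11) - (-2 - 16) = (8 + 2*(-3*⅕)²)*5 - 1*(-18) = (8 + 2*(-⅗)²)*5 + 18 = (8 + 2*(9/25))*5 + 18 = (8 + 18/25)*5 + 18 = (218/25)*5 + 18 = 218/5 + 18 = 308/5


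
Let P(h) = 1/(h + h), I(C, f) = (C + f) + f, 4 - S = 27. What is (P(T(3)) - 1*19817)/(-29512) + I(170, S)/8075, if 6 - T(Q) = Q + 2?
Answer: 19256203/28036400 ≈ 0.68683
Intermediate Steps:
S = -23 (S = 4 - 1*27 = 4 - 27 = -23)
T(Q) = 4 - Q (T(Q) = 6 - (Q + 2) = 6 - (2 + Q) = 6 + (-2 - Q) = 4 - Q)
I(C, f) = C + 2*f
P(h) = 1/(2*h)
(P(T(3)) - 1*19817)/(-29512) + I(170, S)/8075 = (1/(2*(4 - 1*3)) - 1*19817)/(-29512) + (170 + 2*(-23))/8075 = (1/(2*(4 - 3)) - 19817)*(-1/29512) + (170 - 46)*(1/8075) = ((½)/1 - 19817)*(-1/29512) + 124*(1/8075) = ((½)*1 - 19817)*(-1/29512) + 124/8075 = (½ - 19817)*(-1/29512) + 124/8075 = -39633/2*(-1/29512) + 124/8075 = 39633/59024 + 124/8075 = 19256203/28036400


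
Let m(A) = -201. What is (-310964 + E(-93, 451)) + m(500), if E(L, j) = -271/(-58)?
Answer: -18047299/58 ≈ -3.1116e+5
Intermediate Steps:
E(L, j) = 271/58 (E(L, j) = -271*(-1/58) = 271/58)
(-310964 + E(-93, 451)) + m(500) = (-310964 + 271/58) - 201 = -18035641/58 - 201 = -18047299/58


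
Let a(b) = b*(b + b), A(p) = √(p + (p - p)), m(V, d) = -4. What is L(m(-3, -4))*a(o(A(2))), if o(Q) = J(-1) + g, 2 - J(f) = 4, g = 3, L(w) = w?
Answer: -8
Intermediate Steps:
J(f) = -2 (J(f) = 2 - 1*4 = 2 - 4 = -2)
A(p) = √p (A(p) = √(p + 0) = √p)
o(Q) = 1 (o(Q) = -2 + 3 = 1)
a(b) = 2*b² (a(b) = b*(2*b) = 2*b²)
L(m(-3, -4))*a(o(A(2))) = -8*1² = -8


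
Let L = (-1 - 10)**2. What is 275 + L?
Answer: 396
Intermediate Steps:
L = 121 (L = (-11)**2 = 121)
275 + L = 275 + 121 = 396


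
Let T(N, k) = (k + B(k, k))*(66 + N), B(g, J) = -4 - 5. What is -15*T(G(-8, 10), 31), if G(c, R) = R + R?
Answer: -28380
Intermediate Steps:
B(g, J) = -9
G(c, R) = 2*R
T(N, k) = (-9 + k)*(66 + N) (T(N, k) = (k - 9)*(66 + N) = (-9 + k)*(66 + N))
-15*T(G(-8, 10), 31) = -15*(-594 - 18*10 + 66*31 + (2*10)*31) = -15*(-594 - 9*20 + 2046 + 20*31) = -15*(-594 - 180 + 2046 + 620) = -15*1892 = -28380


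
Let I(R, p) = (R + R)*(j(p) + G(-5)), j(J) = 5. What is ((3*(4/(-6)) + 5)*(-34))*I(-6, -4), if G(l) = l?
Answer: 0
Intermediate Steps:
I(R, p) = 0 (I(R, p) = (R + R)*(5 - 5) = (2*R)*0 = 0)
((3*(4/(-6)) + 5)*(-34))*I(-6, -4) = ((3*(4/(-6)) + 5)*(-34))*0 = ((3*(4*(-1/6)) + 5)*(-34))*0 = ((3*(-2/3) + 5)*(-34))*0 = ((-2 + 5)*(-34))*0 = (3*(-34))*0 = -102*0 = 0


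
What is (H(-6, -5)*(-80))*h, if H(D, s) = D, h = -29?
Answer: -13920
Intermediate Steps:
(H(-6, -5)*(-80))*h = -6*(-80)*(-29) = 480*(-29) = -13920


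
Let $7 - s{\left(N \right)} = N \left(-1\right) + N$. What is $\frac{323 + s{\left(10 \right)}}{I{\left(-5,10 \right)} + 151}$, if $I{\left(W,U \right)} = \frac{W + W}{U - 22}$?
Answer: $\frac{1980}{911} \approx 2.1734$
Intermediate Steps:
$s{\left(N \right)} = 7$ ($s{\left(N \right)} = 7 - \left(N \left(-1\right) + N\right) = 7 - \left(- N + N\right) = 7 - 0 = 7 + 0 = 7$)
$I{\left(W,U \right)} = \frac{2 W}{-22 + U}$
$\frac{323 + s{\left(10 \right)}}{I{\left(-5,10 \right)} + 151} = \frac{323 + 7}{2 \left(-5\right) \frac{1}{-22 + 10} + 151} = \frac{330}{2 \left(-5\right) \frac{1}{-12} + 151} = \frac{330}{2 \left(-5\right) \left(- \frac{1}{12}\right) + 151} = \frac{330}{\frac{5}{6} + 151} = \frac{330}{\frac{911}{6}} = 330 \cdot \frac{6}{911} = \frac{1980}{911}$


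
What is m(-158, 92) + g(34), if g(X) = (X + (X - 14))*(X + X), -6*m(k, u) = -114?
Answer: 3691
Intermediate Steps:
m(k, u) = 19 (m(k, u) = -⅙*(-114) = 19)
g(X) = 2*X*(-14 + 2*X) (g(X) = (X + (-14 + X))*(2*X) = (-14 + 2*X)*(2*X) = 2*X*(-14 + 2*X))
m(-158, 92) + g(34) = 19 + 4*34*(-7 + 34) = 19 + 4*34*27 = 19 + 3672 = 3691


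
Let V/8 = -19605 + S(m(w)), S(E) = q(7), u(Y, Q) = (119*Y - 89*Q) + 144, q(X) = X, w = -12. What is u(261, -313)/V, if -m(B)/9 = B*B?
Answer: -14765/39196 ≈ -0.37670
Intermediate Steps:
m(B) = -9*B**2 (m(B) = -9*B*B = -9*B**2)
u(Y, Q) = 144 - 89*Q + 119*Y (u(Y, Q) = (-89*Q + 119*Y) + 144 = 144 - 89*Q + 119*Y)
S(E) = 7
V = -156784 (V = 8*(-19605 + 7) = 8*(-19598) = -156784)
u(261, -313)/V = (144 - 89*(-313) + 119*261)/(-156784) = (144 + 27857 + 31059)*(-1/156784) = 59060*(-1/156784) = -14765/39196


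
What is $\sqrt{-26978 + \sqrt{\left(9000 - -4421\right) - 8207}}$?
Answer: $\sqrt{-26978 + \sqrt{5214}} \approx 164.03 i$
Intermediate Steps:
$\sqrt{-26978 + \sqrt{\left(9000 - -4421\right) - 8207}} = \sqrt{-26978 + \sqrt{\left(9000 + 4421\right) - 8207}} = \sqrt{-26978 + \sqrt{13421 - 8207}} = \sqrt{-26978 + \sqrt{5214}}$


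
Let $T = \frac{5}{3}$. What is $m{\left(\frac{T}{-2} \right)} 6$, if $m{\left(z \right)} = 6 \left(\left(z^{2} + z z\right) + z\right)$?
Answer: $20$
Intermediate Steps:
$T = \frac{5}{3}$ ($T = 5 \cdot \frac{1}{3} = \frac{5}{3} \approx 1.6667$)
$m{\left(z \right)} = 6 z + 12 z^{2}$ ($m{\left(z \right)} = 6 \left(\left(z^{2} + z^{2}\right) + z\right) = 6 \left(2 z^{2} + z\right) = 6 \left(z + 2 z^{2}\right) = 6 z + 12 z^{2}$)
$m{\left(\frac{T}{-2} \right)} 6 = 6 \frac{5}{3 \left(-2\right)} \left(1 + 2 \frac{5}{3 \left(-2\right)}\right) 6 = 6 \cdot \frac{5}{3} \left(- \frac{1}{2}\right) \left(1 + 2 \cdot \frac{5}{3} \left(- \frac{1}{2}\right)\right) 6 = 6 \left(- \frac{5}{6}\right) \left(1 + 2 \left(- \frac{5}{6}\right)\right) 6 = 6 \left(- \frac{5}{6}\right) \left(1 - \frac{5}{3}\right) 6 = 6 \left(- \frac{5}{6}\right) \left(- \frac{2}{3}\right) 6 = \frac{10}{3} \cdot 6 = 20$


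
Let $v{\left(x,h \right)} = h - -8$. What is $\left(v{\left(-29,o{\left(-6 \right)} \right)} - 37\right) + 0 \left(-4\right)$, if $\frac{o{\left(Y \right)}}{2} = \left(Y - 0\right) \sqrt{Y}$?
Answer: $-29 - 12 i \sqrt{6} \approx -29.0 - 29.394 i$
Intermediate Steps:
$o{\left(Y \right)} = 2 Y^{\frac{3}{2}}$ ($o{\left(Y \right)} = 2 \left(Y - 0\right) \sqrt{Y} = 2 \left(Y + 0\right) \sqrt{Y} = 2 Y \sqrt{Y} = 2 Y^{\frac{3}{2}}$)
$v{\left(x,h \right)} = 8 + h$ ($v{\left(x,h \right)} = h + 8 = 8 + h$)
$\left(v{\left(-29,o{\left(-6 \right)} \right)} - 37\right) + 0 \left(-4\right) = \left(\left(8 + 2 \left(-6\right)^{\frac{3}{2}}\right) - 37\right) + 0 \left(-4\right) = \left(\left(8 + 2 \left(- 6 i \sqrt{6}\right)\right) - 37\right) + 0 = \left(\left(8 - 12 i \sqrt{6}\right) - 37\right) + 0 = \left(-29 - 12 i \sqrt{6}\right) + 0 = -29 - 12 i \sqrt{6}$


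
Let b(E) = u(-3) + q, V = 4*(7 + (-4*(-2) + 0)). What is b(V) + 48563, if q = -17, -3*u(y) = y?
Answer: 48547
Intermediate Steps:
u(y) = -y/3
V = 60 (V = 4*(7 + (8 + 0)) = 4*(7 + 8) = 4*15 = 60)
b(E) = -16 (b(E) = -⅓*(-3) - 17 = 1 - 17 = -16)
b(V) + 48563 = -16 + 48563 = 48547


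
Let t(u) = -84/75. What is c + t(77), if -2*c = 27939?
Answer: -698531/50 ≈ -13971.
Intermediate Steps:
t(u) = -28/25 (t(u) = -84*1/75 = -28/25)
c = -27939/2 (c = -1/2*27939 = -27939/2 ≈ -13970.)
c + t(77) = -27939/2 - 28/25 = -698531/50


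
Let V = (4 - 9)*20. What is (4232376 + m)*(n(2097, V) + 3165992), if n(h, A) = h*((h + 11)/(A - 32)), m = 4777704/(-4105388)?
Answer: 149679594243428470794/11289817 ≈ 1.3258e+13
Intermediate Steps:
m = -1194426/1026347 (m = 4777704*(-1/4105388) = -1194426/1026347 ≈ -1.1638)
V = -100 (V = -5*20 = -100)
n(h, A) = h*(11 + h)/(-32 + A) (n(h, A) = h*((11 + h)/(-32 + A)) = h*(11 + h)/(-32 + A))
(4232376 + m)*(n(2097, V) + 3165992) = (4232376 - 1194426/1026347)*(2097*(11 + 2097)/(-32 - 100) + 3165992) = 4343885216046*(2097*2108/(-132) + 3165992)/1026347 = 4343885216046*(2097*(-1/132)*2108 + 3165992)/1026347 = 4343885216046*(-368373/11 + 3165992)/1026347 = (4343885216046/1026347)*(34457539/11) = 149679594243428470794/11289817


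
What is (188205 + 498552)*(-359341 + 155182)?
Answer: -140207622363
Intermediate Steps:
(188205 + 498552)*(-359341 + 155182) = 686757*(-204159) = -140207622363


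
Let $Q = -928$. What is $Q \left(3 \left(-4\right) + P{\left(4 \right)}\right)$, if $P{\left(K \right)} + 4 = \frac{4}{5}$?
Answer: $\frac{70528}{5} \approx 14106.0$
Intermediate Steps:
$P{\left(K \right)} = - \frac{16}{5}$ ($P{\left(K \right)} = -4 + \frac{4}{5} = - \frac{16}{5}$)
$Q \left(3 \left(-4\right) + P{\left(4 \right)}\right) = - 928 \left(3 \left(-4\right) - \frac{16}{5}\right) = - 928 \left(-12 - \frac{16}{5}\right) = \left(-928\right) \left(- \frac{76}{5}\right) = \frac{70528}{5}$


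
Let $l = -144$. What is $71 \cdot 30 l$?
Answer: $-306720$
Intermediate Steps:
$71 \cdot 30 l = 71 \cdot 30 \left(-144\right) = 2130 \left(-144\right) = -306720$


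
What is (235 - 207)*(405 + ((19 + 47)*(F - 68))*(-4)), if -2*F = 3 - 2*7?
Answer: 473340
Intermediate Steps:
F = 11/2 (F = -(3 - 2*7)/2 = -(3 - 14)/2 = -½*(-11) = 11/2 ≈ 5.5000)
(235 - 207)*(405 + ((19 + 47)*(F - 68))*(-4)) = (235 - 207)*(405 + ((19 + 47)*(11/2 - 68))*(-4)) = 28*(405 + (66*(-125/2))*(-4)) = 28*(405 - 4125*(-4)) = 28*(405 + 16500) = 28*16905 = 473340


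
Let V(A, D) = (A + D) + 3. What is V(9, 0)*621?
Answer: 7452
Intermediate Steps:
V(A, D) = 3 + A + D
V(9, 0)*621 = (3 + 9 + 0)*621 = 12*621 = 7452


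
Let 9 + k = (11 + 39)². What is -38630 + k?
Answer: -36139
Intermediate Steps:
k = 2491 (k = -9 + (11 + 39)² = -9 + 50² = -9 + 2500 = 2491)
-38630 + k = -38630 + 2491 = -36139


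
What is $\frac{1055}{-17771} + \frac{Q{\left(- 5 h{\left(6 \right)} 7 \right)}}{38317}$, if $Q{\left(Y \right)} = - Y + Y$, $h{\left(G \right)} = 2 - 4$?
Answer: $- \frac{1055}{17771} \approx -0.059366$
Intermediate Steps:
$h{\left(G \right)} = -2$ ($h{\left(G \right)} = 2 - 4 = -2$)
$Q{\left(Y \right)} = 0$
$\frac{1055}{-17771} + \frac{Q{\left(- 5 h{\left(6 \right)} 7 \right)}}{38317} = \frac{1055}{-17771} + \frac{0}{38317} = 1055 \left(- \frac{1}{17771}\right) + 0 \cdot \frac{1}{38317} = - \frac{1055}{17771} + 0 = - \frac{1055}{17771}$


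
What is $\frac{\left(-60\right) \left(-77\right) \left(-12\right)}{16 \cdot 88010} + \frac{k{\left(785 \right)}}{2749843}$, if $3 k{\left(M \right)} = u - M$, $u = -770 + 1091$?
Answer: $- \frac{5725090925}{145208209458} \approx -0.039427$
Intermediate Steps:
$u = 321$
$k{\left(M \right)} = 107 - \frac{M}{3}$ ($k{\left(M \right)} = \frac{321 - M}{3} = 107 - \frac{M}{3}$)
$\frac{\left(-60\right) \left(-77\right) \left(-12\right)}{16 \cdot 88010} + \frac{k{\left(785 \right)}}{2749843} = \frac{\left(-60\right) \left(-77\right) \left(-12\right)}{16 \cdot 88010} + \frac{107 - \frac{785}{3}}{2749843} = \frac{4620 \left(-12\right)}{1408160} + \left(107 - \frac{785}{3}\right) \frac{1}{2749843} = \left(-55440\right) \frac{1}{1408160} - \frac{464}{8249529} = - \frac{693}{17602} - \frac{464}{8249529} = - \frac{5725090925}{145208209458}$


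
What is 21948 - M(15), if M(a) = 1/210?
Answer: 4609079/210 ≈ 21948.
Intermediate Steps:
M(a) = 1/210
21948 - M(15) = 21948 - 1*1/210 = 21948 - 1/210 = 4609079/210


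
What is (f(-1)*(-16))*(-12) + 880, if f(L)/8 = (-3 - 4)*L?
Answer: 11632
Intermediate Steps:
f(L) = -56*L (f(L) = 8*((-3 - 4)*L) = 8*(-7*L) = -56*L)
(f(-1)*(-16))*(-12) + 880 = (-56*(-1)*(-16))*(-12) + 880 = (56*(-16))*(-12) + 880 = -896*(-12) + 880 = 10752 + 880 = 11632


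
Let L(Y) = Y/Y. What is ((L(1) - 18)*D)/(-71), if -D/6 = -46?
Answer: 4692/71 ≈ 66.084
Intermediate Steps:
D = 276 (D = -6*(-46) = 276)
L(Y) = 1
((L(1) - 18)*D)/(-71) = ((1 - 18)*276)/(-71) = -17*276*(-1/71) = -4692*(-1/71) = 4692/71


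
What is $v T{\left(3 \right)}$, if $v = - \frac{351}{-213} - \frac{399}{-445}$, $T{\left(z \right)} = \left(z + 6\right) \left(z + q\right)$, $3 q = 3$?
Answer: $\frac{2894184}{31595} \approx 91.603$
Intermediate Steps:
$q = 1$ ($q = \frac{1}{3} \cdot 3 = 1$)
$T{\left(z \right)} = \left(1 + z\right) \left(6 + z\right)$ ($T{\left(z \right)} = \left(z + 6\right) \left(z + 1\right) = \left(6 + z\right) \left(1 + z\right) = \left(1 + z\right) \left(6 + z\right)$)
$v = \frac{80394}{31595}$ ($v = \left(-351\right) \left(- \frac{1}{213}\right) - - \frac{399}{445} = \frac{117}{71} + \frac{399}{445} = \frac{80394}{31595} \approx 2.5445$)
$v T{\left(3 \right)} = \frac{80394 \left(6 + 3^{2} + 7 \cdot 3\right)}{31595} = \frac{80394 \left(6 + 9 + 21\right)}{31595} = \frac{80394}{31595} \cdot 36 = \frac{2894184}{31595}$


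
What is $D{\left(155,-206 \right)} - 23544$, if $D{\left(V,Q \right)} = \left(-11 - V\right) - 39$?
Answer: $-23749$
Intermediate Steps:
$D{\left(V,Q \right)} = -50 - V$
$D{\left(155,-206 \right)} - 23544 = \left(-50 - 155\right) - 23544 = -205 - 23544 = -23749$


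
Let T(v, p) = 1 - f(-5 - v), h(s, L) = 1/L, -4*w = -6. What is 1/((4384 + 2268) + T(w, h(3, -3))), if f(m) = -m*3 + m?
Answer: 1/6640 ≈ 0.00015060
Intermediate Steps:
w = 3/2 (w = -1/4*(-6) = 3/2 ≈ 1.5000)
f(m) = -2*m (f(m) = -3*m + m = -2*m)
T(v, p) = -9 - 2*v (T(v, p) = 1 - (-2)*(-5 - v) = 1 - (10 + 2*v) = 1 + (-10 - 2*v) = -9 - 2*v)
1/((4384 + 2268) + T(w, h(3, -3))) = 1/((4384 + 2268) + (-9 - 2*3/2)) = 1/(6652 + (-9 - 3)) = 1/(6652 - 12) = 1/6640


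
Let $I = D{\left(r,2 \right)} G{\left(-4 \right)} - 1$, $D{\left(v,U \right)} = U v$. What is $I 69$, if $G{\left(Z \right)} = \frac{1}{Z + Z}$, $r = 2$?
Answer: $- \frac{207}{2} \approx -103.5$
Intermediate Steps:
$G{\left(Z \right)} = \frac{1}{2 Z}$
$I = - \frac{3}{2}$ ($I = 2 \cdot 2 \frac{1}{2 \left(-4\right)} - 1 = 4 \cdot \frac{1}{2} \left(- \frac{1}{4}\right) - 1 = 4 \left(- \frac{1}{8}\right) - 1 = - \frac{1}{2} - 1 = - \frac{3}{2} \approx -1.5$)
$I 69 = \left(- \frac{3}{2}\right) 69 = - \frac{207}{2}$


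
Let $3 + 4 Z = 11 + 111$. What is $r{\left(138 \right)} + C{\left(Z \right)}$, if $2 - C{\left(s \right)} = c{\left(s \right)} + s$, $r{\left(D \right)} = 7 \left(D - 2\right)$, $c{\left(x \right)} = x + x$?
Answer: $\frac{3459}{4} \approx 864.75$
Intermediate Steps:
$c{\left(x \right)} = 2 x$
$r{\left(D \right)} = -14 + 7 D$ ($r{\left(D \right)} = 7 \left(-2 + D\right) = -14 + 7 D$)
$Z = \frac{119}{4}$ ($Z = - \frac{3}{4} + \frac{11 + 111}{4} = - \frac{3}{4} + \frac{1}{4} \cdot 122 = - \frac{3}{4} + \frac{61}{2} = \frac{119}{4} \approx 29.75$)
$C{\left(s \right)} = 2 - 3 s$ ($C{\left(s \right)} = 2 - \left(2 s + s\right) = 2 - 3 s$)
$r{\left(138 \right)} + C{\left(Z \right)} = \left(-14 + 7 \cdot 138\right) + \left(2 - \frac{357}{4}\right) = \left(-14 + 966\right) + \left(2 - \frac{357}{4}\right) = 952 - \frac{349}{4} = \frac{3459}{4}$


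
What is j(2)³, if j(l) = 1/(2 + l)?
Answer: 1/64 ≈ 0.015625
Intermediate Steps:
j(2)³ = (1/(2 + 2))³ = (1/4)³ = (¼)³ = 1/64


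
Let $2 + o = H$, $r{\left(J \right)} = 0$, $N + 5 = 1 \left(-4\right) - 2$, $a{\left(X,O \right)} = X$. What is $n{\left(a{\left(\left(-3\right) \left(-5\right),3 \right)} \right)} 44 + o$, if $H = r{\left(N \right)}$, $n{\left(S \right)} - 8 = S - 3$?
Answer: $878$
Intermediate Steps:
$n{\left(S \right)} = 5 + S$ ($n{\left(S \right)} = 8 + \left(S - 3\right) = 8 + \left(-3 + S\right) = 5 + S$)
$N = -11$ ($N = -5 + \left(1 \left(-4\right) - 2\right) = -5 - 6 = -11$)
$H = 0$
$o = -2$ ($o = -2 + 0 = -2$)
$n{\left(a{\left(\left(-3\right) \left(-5\right),3 \right)} \right)} 44 + o = \left(5 - -15\right) 44 - 2 = \left(5 + 15\right) 44 - 2 = 20 \cdot 44 - 2 = 880 - 2 = 878$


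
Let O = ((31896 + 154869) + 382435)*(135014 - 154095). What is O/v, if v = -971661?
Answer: 10860905200/971661 ≈ 11178.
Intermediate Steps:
O = -10860905200 (O = (186765 + 382435)*(-19081) = 569200*(-19081) = -10860905200)
O/v = -10860905200/(-971661) = -10860905200*(-1/971661) = 10860905200/971661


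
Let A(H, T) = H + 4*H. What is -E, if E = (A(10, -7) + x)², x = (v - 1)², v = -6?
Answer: -9801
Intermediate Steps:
A(H, T) = 5*H
x = 49 (x = (-6 - 1)² = (-7)² = 49)
E = 9801 (E = (5*10 + 49)² = (50 + 49)² = 99² = 9801)
-E = -1*9801 = -9801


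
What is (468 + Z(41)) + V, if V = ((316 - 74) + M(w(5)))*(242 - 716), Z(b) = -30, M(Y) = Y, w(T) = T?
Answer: -116640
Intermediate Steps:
V = -117078 (V = ((316 - 74) + 5)*(242 - 716) = (242 + 5)*(-474) = 247*(-474) = -117078)
(468 + Z(41)) + V = (468 - 30) - 117078 = 438 - 117078 = -116640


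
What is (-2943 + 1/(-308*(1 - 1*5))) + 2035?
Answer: -1118655/1232 ≈ -908.00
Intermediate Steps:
(-2943 + 1/(-308*(1 - 1*5))) + 2035 = (-2943 + 1/(-308*(1 - 5))) + 2035 = (-2943 + 1/(-308*(-4))) + 2035 = (-2943 + 1/1232) + 2035 = -3625775/1232 + 2035 = -1118655/1232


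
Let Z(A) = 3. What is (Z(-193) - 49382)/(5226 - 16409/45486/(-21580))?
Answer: -48469827926520/5129778277289 ≈ -9.4487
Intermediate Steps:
(Z(-193) - 49382)/(5226 - 16409/45486/(-21580)) = (3 - 49382)/(5226 - 16409/45486/(-21580)) = -49379/(5226 - 16409*1/45486*(-1/21580)) = -49379/(5226 - 16409/45486*(-1/21580)) = -49379/(5226 + 16409/981587880) = -49379/5129778277289/981587880 = -49379*981587880/5129778277289 = -48469827926520/5129778277289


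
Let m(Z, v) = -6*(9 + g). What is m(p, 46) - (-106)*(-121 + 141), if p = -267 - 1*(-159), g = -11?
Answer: 2132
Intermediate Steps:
p = -108 (p = -267 + 159 = -108)
m(Z, v) = 12 (m(Z, v) = -6*(9 - 11) = -6*(-2) = 12)
m(p, 46) - (-106)*(-121 + 141) = 12 - (-106)*(-121 + 141) = 12 - (-106)*20 = 12 - 1*(-2120) = 12 + 2120 = 2132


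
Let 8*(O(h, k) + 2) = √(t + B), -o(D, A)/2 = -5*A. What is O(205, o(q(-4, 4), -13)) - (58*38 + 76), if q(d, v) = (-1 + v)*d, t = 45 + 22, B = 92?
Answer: -2282 + √159/8 ≈ -2280.4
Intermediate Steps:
t = 67
q(d, v) = d*(-1 + v)
o(D, A) = 10*A (o(D, A) = -(-10)*A = 10*A)
O(h, k) = -2 + √159/8 (O(h, k) = -2 + √(67 + 92)/8 = -2 + √159/8)
O(205, o(q(-4, 4), -13)) - (58*38 + 76) = (-2 + √159/8) - (58*38 + 76) = (-2 + √159/8) - (2204 + 76) = (-2 + √159/8) - 1*2280 = (-2 + √159/8) - 2280 = -2282 + √159/8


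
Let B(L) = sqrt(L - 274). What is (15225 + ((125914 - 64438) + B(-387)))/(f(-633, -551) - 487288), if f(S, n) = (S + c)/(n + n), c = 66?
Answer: -84524502/536990809 - 1102*I*sqrt(661)/536990809 ≈ -0.1574 - 5.2761e-5*I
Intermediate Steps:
f(S, n) = (66 + S)/(2*n) (f(S, n) = (S + 66)/(n + n) = (66 + S)/((2*n)) = (66 + S)*(1/(2*n)) = (66 + S)/(2*n))
B(L) = sqrt(-274 + L)
(15225 + ((125914 - 64438) + B(-387)))/(f(-633, -551) - 487288) = (15225 + ((125914 - 64438) + sqrt(-274 - 387)))/((1/2)*(66 - 633)/(-551) - 487288) = (15225 + (61476 + sqrt(-661)))/((1/2)*(-1/551)*(-567) - 487288) = (15225 + (61476 + I*sqrt(661)))/(567/1102 - 487288) = (76701 + I*sqrt(661))/(-536990809/1102) = (76701 + I*sqrt(661))*(-1102/536990809) = -84524502/536990809 - 1102*I*sqrt(661)/536990809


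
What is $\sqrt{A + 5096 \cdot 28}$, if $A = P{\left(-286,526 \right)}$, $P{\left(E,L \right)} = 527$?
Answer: $\sqrt{143215} \approx 378.44$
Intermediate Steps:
$A = 527$
$\sqrt{A + 5096 \cdot 28} = \sqrt{527 + 5096 \cdot 28} = \sqrt{527 + 142688} = \sqrt{143215}$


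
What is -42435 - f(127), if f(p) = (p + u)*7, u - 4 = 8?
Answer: -43408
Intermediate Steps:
u = 12 (u = 4 + 8 = 12)
f(p) = 84 + 7*p (f(p) = (p + 12)*7 = (12 + p)*7 = 84 + 7*p)
-42435 - f(127) = -42435 - (84 + 7*127) = -42435 - (84 + 889) = -42435 - 1*973 = -42435 - 973 = -43408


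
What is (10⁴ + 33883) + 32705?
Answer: 76588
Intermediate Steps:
(10⁴ + 33883) + 32705 = (10000 + 33883) + 32705 = 43883 + 32705 = 76588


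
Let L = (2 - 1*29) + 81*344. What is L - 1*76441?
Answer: -48604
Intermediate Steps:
L = 27837 (L = (2 - 29) + 27864 = -27 + 27864 = 27837)
L - 1*76441 = 27837 - 1*76441 = 27837 - 76441 = -48604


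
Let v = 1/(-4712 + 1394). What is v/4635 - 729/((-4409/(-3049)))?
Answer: -34183070672939/67805702370 ≈ -504.13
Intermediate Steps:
v = -1/3318 (v = 1/(-3318) = -1/3318 ≈ -0.00030139)
v/4635 - 729/((-4409/(-3049))) = -1/3318/4635 - 729/((-4409/(-3049))) = -1/3318*1/4635 - 729/((-4409*(-1/3049))) = -1/15378930 - 729/4409/3049 = -1/15378930 - 729*3049/4409 = -1/15378930 - 2222721/4409 = -34183070672939/67805702370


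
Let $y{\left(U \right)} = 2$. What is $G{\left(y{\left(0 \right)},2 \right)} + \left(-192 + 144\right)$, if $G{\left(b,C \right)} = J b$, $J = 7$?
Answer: $-34$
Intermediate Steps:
$G{\left(b,C \right)} = 7 b$
$G{\left(y{\left(0 \right)},2 \right)} + \left(-192 + 144\right) = 7 \cdot 2 + \left(-192 + 144\right) = 14 - 48 = -34$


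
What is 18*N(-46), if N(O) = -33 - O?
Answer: 234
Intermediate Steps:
18*N(-46) = 18*(-33 - 1*(-46)) = 18*(-33 + 46) = 18*13 = 234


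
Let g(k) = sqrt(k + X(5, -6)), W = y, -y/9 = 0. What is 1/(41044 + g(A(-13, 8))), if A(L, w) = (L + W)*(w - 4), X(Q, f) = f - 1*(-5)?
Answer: 41044/1684609989 - I*sqrt(53)/1684609989 ≈ 2.4364e-5 - 4.3215e-9*I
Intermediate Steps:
y = 0 (y = -9*0 = 0)
W = 0
X(Q, f) = 5 + f (X(Q, f) = f + 5 = 5 + f)
A(L, w) = L*(-4 + w) (A(L, w) = (L + 0)*(w - 4) = L*(-4 + w))
g(k) = sqrt(-1 + k) (g(k) = sqrt(k + (5 - 6)) = sqrt(k - 1) = sqrt(-1 + k))
1/(41044 + g(A(-13, 8))) = 1/(41044 + sqrt(-1 - 13*(-4 + 8))) = 1/(41044 + sqrt(-1 - 13*4)) = 1/(41044 + sqrt(-1 - 52)) = 1/(41044 + sqrt(-53)) = 1/(41044 + I*sqrt(53))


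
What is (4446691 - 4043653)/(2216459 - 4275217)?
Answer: -201519/1029379 ≈ -0.19577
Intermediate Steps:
(4446691 - 4043653)/(2216459 - 4275217) = 403038/(-2058758) = 403038*(-1/2058758) = -201519/1029379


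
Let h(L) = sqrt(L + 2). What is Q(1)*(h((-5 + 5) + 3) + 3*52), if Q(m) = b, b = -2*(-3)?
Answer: 936 + 6*sqrt(5) ≈ 949.42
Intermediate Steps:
h(L) = sqrt(2 + L)
b = 6
Q(m) = 6
Q(1)*(h((-5 + 5) + 3) + 3*52) = 6*(sqrt(2 + ((-5 + 5) + 3)) + 3*52) = 6*(sqrt(2 + (0 + 3)) + 156) = 6*(sqrt(2 + 3) + 156) = 6*(sqrt(5) + 156) = 6*(156 + sqrt(5)) = 936 + 6*sqrt(5)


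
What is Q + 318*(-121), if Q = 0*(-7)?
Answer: -38478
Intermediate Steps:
Q = 0
Q + 318*(-121) = 0 + 318*(-121) = 0 - 38478 = -38478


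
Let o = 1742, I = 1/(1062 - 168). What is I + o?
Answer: 1557349/894 ≈ 1742.0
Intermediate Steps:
I = 1/894 ≈ 0.0011186
I + o = 1/894 + 1742 = 1557349/894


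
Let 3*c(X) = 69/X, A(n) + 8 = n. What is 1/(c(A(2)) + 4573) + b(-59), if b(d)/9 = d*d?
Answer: 858884541/27415 ≈ 31329.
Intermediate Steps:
A(n) = -8 + n
c(X) = 23/X (c(X) = (69/X)/3 = 23/X)
b(d) = 9*d**2 (b(d) = 9*(d*d) = 9*d**2)
1/(c(A(2)) + 4573) + b(-59) = 1/(23/(-8 + 2) + 4573) + 9*(-59)**2 = 1/(23/(-6) + 4573) + 9*3481 = 1/(23*(-1/6) + 4573) + 31329 = 1/(-23/6 + 4573) + 31329 = 1/(27415/6) + 31329 = 6/27415 + 31329 = 858884541/27415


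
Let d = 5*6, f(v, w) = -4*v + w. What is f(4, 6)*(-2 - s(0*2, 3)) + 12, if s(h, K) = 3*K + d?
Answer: 422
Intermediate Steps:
f(v, w) = w - 4*v
d = 30
s(h, K) = 30 + 3*K (s(h, K) = 3*K + 30 = 30 + 3*K)
f(4, 6)*(-2 - s(0*2, 3)) + 12 = (6 - 4*4)*(-2 - (30 + 3*3)) + 12 = (6 - 16)*(-2 - (30 + 9)) + 12 = -10*(-2 - 1*39) + 12 = -10*(-2 - 39) + 12 = -10*(-41) + 12 = 410 + 12 = 422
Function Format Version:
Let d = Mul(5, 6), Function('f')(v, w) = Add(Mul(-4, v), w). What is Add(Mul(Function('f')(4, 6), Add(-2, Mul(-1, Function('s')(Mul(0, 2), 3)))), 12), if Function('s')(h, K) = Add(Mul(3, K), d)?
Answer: 422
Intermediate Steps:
Function('f')(v, w) = Add(w, Mul(-4, v))
d = 30
Function('s')(h, K) = Add(30, Mul(3, K)) (Function('s')(h, K) = Add(Mul(3, K), 30) = Add(30, Mul(3, K)))
Add(Mul(Function('f')(4, 6), Add(-2, Mul(-1, Function('s')(Mul(0, 2), 3)))), 12) = Add(Mul(Add(6, Mul(-4, 4)), Add(-2, Mul(-1, Add(30, Mul(3, 3))))), 12) = Add(Mul(Add(6, -16), Add(-2, Mul(-1, Add(30, 9)))), 12) = Add(Mul(-10, Add(-2, Mul(-1, 39))), 12) = Add(Mul(-10, Add(-2, -39)), 12) = Add(Mul(-10, -41), 12) = Add(410, 12) = 422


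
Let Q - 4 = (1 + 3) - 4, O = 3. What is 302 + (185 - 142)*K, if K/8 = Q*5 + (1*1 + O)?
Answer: 8558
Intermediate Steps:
Q = 4 (Q = 4 + ((1 + 3) - 4) = 4 + (4 - 4) = 4 + 0 = 4)
K = 192 (K = 8*(4*5 + (1*1 + 3)) = 8*(20 + (1 + 3)) = 8*(20 + 4) = 8*24 = 192)
302 + (185 - 142)*K = 302 + (185 - 142)*192 = 302 + 43*192 = 302 + 8256 = 8558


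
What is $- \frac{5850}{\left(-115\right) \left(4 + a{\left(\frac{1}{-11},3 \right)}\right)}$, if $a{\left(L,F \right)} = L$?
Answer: $\frac{12870}{989} \approx 13.013$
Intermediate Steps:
$- \frac{5850}{\left(-115\right) \left(4 + a{\left(\frac{1}{-11},3 \right)}\right)} = - \frac{5850}{\left(-115\right) \left(4 + \frac{1}{-11}\right)} = - \frac{5850}{\left(-115\right) \left(4 - \frac{1}{11}\right)} = - \frac{5850}{\left(-115\right) \frac{43}{11}} = - \frac{5850}{- \frac{4945}{11}} = \left(-5850\right) \left(- \frac{11}{4945}\right) = \frac{12870}{989}$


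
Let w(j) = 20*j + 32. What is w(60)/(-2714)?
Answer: -616/1357 ≈ -0.45394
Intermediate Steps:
w(j) = 32 + 20*j
w(60)/(-2714) = (32 + 20*60)/(-2714) = (32 + 1200)*(-1/2714) = 1232*(-1/2714) = -616/1357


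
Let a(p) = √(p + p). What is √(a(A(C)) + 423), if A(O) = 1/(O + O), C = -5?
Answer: √(10575 + 5*I*√5)/5 ≈ 20.567 + 0.010872*I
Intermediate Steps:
A(O) = 1/(2*O)
a(p) = √2*√p (a(p) = √(2*p) = √2*√p)
√(a(A(C)) + 423) = √(√2*√((½)/(-5)) + 423) = √(√2*√((½)*(-⅕)) + 423) = √(√2*√(-⅒) + 423) = √(√2*(I*√10/10) + 423) = √(I*√5/5 + 423) = √(423 + I*√5/5)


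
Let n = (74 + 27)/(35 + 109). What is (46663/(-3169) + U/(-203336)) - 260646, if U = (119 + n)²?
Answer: -3482869605541692313/13361693313024 ≈ -2.6066e+5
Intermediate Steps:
n = 101/144 ≈ 0.70139
U = 297114169/20736 (U = (119 + 101/144)² = (17237/144)² = 297114169/20736 ≈ 14328.)
(46663/(-3169) + U/(-203336)) - 260646 = (46663/(-3169) + (297114169/20736)/(-203336)) - 260646 = (46663*(-1/3169) + (297114169/20736)*(-1/203336)) - 260646 = (-46663/3169 - 297114169/4216375296) - 260646 = -197690275238809/13361693313024 - 260646 = -3482869605541692313/13361693313024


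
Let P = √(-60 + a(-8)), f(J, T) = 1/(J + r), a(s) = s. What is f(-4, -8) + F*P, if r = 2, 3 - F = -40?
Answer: -½ + 86*I*√17 ≈ -0.5 + 354.59*I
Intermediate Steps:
F = 43 (F = 3 - 1*(-40) = 3 + 40 = 43)
f(J, T) = 1/(2 + J) (f(J, T) = 1/(J + 2) = 1/(2 + J))
P = 2*I*√17 (P = √(-60 - 8) = √(-68) = 2*I*√17 ≈ 8.2462*I)
f(-4, -8) + F*P = 1/(2 - 4) + 43*(2*I*√17) = 1/(-2) + 86*I*√17 = -½ + 86*I*√17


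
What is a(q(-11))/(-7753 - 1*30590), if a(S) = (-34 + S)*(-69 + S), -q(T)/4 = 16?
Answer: -13034/38343 ≈ -0.33993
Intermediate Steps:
q(T) = -64 (q(T) = -4*16 = -64)
a(S) = (-69 + S)*(-34 + S)
a(q(-11))/(-7753 - 1*30590) = (2346 + (-64)**2 - 103*(-64))/(-7753 - 1*30590) = (2346 + 4096 + 6592)/(-7753 - 30590) = 13034/(-38343) = 13034*(-1/38343) = -13034/38343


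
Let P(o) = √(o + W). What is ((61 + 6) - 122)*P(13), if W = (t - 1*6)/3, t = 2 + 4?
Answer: -55*√13 ≈ -198.31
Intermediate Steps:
t = 6
W = 0 (W = (6 - 1*6)/3 = (6 - 6)*(⅓) = 0*(⅓) = 0)
P(o) = √o (P(o) = √(o + 0) = √o)
((61 + 6) - 122)*P(13) = ((61 + 6) - 122)*√13 = (67 - 122)*√13 = -55*√13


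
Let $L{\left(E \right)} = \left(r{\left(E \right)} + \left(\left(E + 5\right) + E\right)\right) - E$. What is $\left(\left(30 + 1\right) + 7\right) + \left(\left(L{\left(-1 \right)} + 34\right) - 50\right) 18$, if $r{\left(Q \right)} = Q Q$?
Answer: $-160$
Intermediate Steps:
$r{\left(Q \right)} = Q^{2}$
$L{\left(E \right)} = 5 + E + E^{2}$ ($L{\left(E \right)} = \left(E^{2} + \left(\left(E + 5\right) + E\right)\right) - E = \left(E^{2} + \left(\left(5 + E\right) + E\right)\right) - E = \left(E^{2} + \left(5 + 2 E\right)\right) - E = \left(5 + E^{2} + 2 E\right) - E = 5 + E + E^{2}$)
$\left(\left(30 + 1\right) + 7\right) + \left(\left(L{\left(-1 \right)} + 34\right) - 50\right) 18 = \left(\left(30 + 1\right) + 7\right) + \left(\left(\left(5 - 1 + \left(-1\right)^{2}\right) + 34\right) - 50\right) 18 = \left(31 + 7\right) + \left(\left(\left(5 - 1 + 1\right) + 34\right) - 50\right) 18 = 38 + \left(\left(5 + 34\right) - 50\right) 18 = 38 + \left(39 - 50\right) 18 = 38 - 198 = -160$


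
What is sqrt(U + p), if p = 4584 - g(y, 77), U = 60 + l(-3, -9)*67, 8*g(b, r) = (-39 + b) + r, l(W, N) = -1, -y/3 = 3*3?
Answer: sqrt(73210)/4 ≈ 67.643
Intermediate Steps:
y = -27 (y = -9*3 = -3*9 = -27)
g(b, r) = -39/8 + b/8 + r/8 (g(b, r) = ((-39 + b) + r)/8 = (-39 + b + r)/8 = -39/8 + b/8 + r/8)
U = -7 (U = 60 - 1*67 = 60 - 67 = -7)
p = 36661/8 (p = 4584 - (-39/8 + (1/8)*(-27) + (1/8)*77) = 4584 - (-39/8 - 27/8 + 77/8) = 4584 - 1*11/8 = 4584 - 11/8 = 36661/8 ≈ 4582.6)
sqrt(U + p) = sqrt(-7 + 36661/8) = sqrt(36605/8) = sqrt(73210)/4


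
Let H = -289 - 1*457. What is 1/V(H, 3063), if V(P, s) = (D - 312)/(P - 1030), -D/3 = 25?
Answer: 592/129 ≈ 4.5891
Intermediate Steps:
D = -75 (D = -3*25 = -75)
H = -746 (H = -289 - 457 = -746)
V(P, s) = -387/(-1030 + P) (V(P, s) = (-75 - 312)/(P - 1030) = -387/(-1030 + P))
1/V(H, 3063) = 1/(-387/(-1030 - 746)) = 1/(-387/(-1776)) = 1/(-387*(-1/1776)) = 1/(129/592) = 592/129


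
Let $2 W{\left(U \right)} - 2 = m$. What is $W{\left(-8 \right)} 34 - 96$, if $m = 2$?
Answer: $-28$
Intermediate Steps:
$W{\left(U \right)} = 2$ ($W{\left(U \right)} = 1 + \frac{1}{2} \cdot 2 = 1 + 1 = 2$)
$W{\left(-8 \right)} 34 - 96 = 2 \cdot 34 - 96 = 68 - 96 = -28$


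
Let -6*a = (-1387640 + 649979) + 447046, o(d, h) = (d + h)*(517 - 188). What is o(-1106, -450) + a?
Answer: -2780929/6 ≈ -4.6349e+5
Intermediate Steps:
o(d, h) = 329*d + 329*h (o(d, h) = (d + h)*329 = 329*d + 329*h)
a = 290615/6 (a = -((-1387640 + 649979) + 447046)/6 = -(-737661 + 447046)/6 = -⅙*(-290615) = 290615/6 ≈ 48436.)
o(-1106, -450) + a = (329*(-1106) + 329*(-450)) + 290615/6 = (-363874 - 148050) + 290615/6 = -511924 + 290615/6 = -2780929/6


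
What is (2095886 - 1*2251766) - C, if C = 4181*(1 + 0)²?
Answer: -160061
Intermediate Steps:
C = 4181 (C = 4181*1² = 4181*1 = 4181)
(2095886 - 1*2251766) - C = (2095886 - 1*2251766) - 1*4181 = (2095886 - 2251766) - 4181 = -155880 - 4181 = -160061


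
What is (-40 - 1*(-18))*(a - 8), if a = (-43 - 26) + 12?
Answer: 1430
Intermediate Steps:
a = -57 (a = -69 + 12 = -57)
(-40 - 1*(-18))*(a - 8) = (-40 - 1*(-18))*(-57 - 8) = (-40 + 18)*(-65) = -22*(-65) = 1430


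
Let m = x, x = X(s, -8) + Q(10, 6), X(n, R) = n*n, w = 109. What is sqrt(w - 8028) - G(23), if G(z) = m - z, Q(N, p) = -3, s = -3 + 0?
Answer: 17 + I*sqrt(7919) ≈ 17.0 + 88.989*I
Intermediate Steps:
s = -3
X(n, R) = n**2
x = 6 (x = (-3)**2 - 3 = 9 - 3 = 6)
m = 6
G(z) = 6 - z
sqrt(w - 8028) - G(23) = sqrt(109 - 8028) - (6 - 1*23) = sqrt(-7919) - (6 - 23) = I*sqrt(7919) - 1*(-17) = I*sqrt(7919) + 17 = 17 + I*sqrt(7919)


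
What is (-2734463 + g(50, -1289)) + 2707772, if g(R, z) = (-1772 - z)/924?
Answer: -1174427/44 ≈ -26692.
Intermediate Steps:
g(R, z) = -443/231 - z/924 (g(R, z) = (-1772 - z)*(1/924) = -443/231 - z/924)
(-2734463 + g(50, -1289)) + 2707772 = (-2734463 + (-443/231 - 1/924*(-1289))) + 2707772 = (-2734463 + (-443/231 + 1289/924)) + 2707772 = (-2734463 - 23/44) + 2707772 = -120316395/44 + 2707772 = -1174427/44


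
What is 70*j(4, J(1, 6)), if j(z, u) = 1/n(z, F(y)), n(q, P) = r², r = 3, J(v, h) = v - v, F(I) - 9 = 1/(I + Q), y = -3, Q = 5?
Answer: 70/9 ≈ 7.7778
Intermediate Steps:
F(I) = 9 + 1/(5 + I) (F(I) = 9 + 1/(I + 5) = 9 + 1/(5 + I))
J(v, h) = 0
n(q, P) = 9 (n(q, P) = 3² = 9)
j(z, u) = ⅑ (j(z, u) = 1/9 = ⅑)
70*j(4, J(1, 6)) = 70*(⅑) = 70/9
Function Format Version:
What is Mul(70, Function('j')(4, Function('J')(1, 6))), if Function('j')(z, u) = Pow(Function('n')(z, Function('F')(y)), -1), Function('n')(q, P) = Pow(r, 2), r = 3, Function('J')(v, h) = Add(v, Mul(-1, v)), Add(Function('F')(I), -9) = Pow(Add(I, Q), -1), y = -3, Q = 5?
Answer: Rational(70, 9) ≈ 7.7778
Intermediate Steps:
Function('F')(I) = Add(9, Pow(Add(5, I), -1)) (Function('F')(I) = Add(9, Pow(Add(I, 5), -1)) = Add(9, Pow(Add(5, I), -1)))
Function('J')(v, h) = 0
Function('n')(q, P) = 9 (Function('n')(q, P) = Pow(3, 2) = 9)
Function('j')(z, u) = Rational(1, 9) (Function('j')(z, u) = Pow(9, -1) = Rational(1, 9))
Mul(70, Function('j')(4, Function('J')(1, 6))) = Mul(70, Rational(1, 9)) = Rational(70, 9)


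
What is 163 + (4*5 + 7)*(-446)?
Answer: -11879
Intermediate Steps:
163 + (4*5 + 7)*(-446) = 163 + (20 + 7)*(-446) = 163 + 27*(-446) = 163 - 12042 = -11879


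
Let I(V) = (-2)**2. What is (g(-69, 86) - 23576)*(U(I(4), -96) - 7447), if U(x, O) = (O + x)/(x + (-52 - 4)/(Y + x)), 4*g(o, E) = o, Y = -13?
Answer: 175911272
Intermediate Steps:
I(V) = 4
g(o, E) = o/4
U(x, O) = (O + x)/(x - 56/(-13 + x)) (U(x, O) = (O + x)/(x + (-52 - 4)/(-13 + x)) = (O + x)/(x - 56/(-13 + x)))
(g(-69, 86) - 23576)*(U(I(4), -96) - 7447) = ((1/4)*(-69) - 23576)*((-1*4**2 + 13*(-96) + 13*4 - 1*(-96)*4)/(56 - 1*4**2 + 13*4) - 7447) = (-69/4 - 23576)*((-1*16 - 1248 + 52 + 384)/(56 - 1*16 + 52) - 7447) = -94373*((-16 - 1248 + 52 + 384)/(56 - 16 + 52) - 7447)/4 = -94373*(-828/92 - 7447)/4 = -94373*((1/92)*(-828) - 7447)/4 = -94373*(-9 - 7447)/4 = -94373/4*(-7456) = 175911272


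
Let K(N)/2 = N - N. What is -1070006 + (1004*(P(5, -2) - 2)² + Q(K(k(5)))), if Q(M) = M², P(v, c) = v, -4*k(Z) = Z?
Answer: -1060970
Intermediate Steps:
k(Z) = -Z/4
K(N) = 0 (K(N) = 2*(N - N) = 2*0 = 0)
-1070006 + (1004*(P(5, -2) - 2)² + Q(K(k(5)))) = -1070006 + (1004*(5 - 2)² + 0²) = -1070006 + (1004*3² + 0) = -1070006 + (1004*9 + 0) = -1070006 + (9036 + 0) = -1070006 + 9036 = -1060970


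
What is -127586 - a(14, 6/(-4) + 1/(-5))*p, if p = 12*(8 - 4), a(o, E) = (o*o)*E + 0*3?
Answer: -557962/5 ≈ -1.1159e+5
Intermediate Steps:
a(o, E) = E*o² (a(o, E) = o²*E + 0 = E*o² + 0 = E*o²)
p = 48 (p = 12*4 = 48)
-127586 - a(14, 6/(-4) + 1/(-5))*p = -127586 - (6/(-4) + 1/(-5))*14²*48 = -127586 - (6*(-¼) + 1*(-⅕))*196*48 = -127586 - (-3/2 - ⅕)*196*48 = -127586 - (-17/10*196)*48 = -127586 - (-1666)*48/5 = -127586 - 1*(-79968/5) = -127586 + 79968/5 = -557962/5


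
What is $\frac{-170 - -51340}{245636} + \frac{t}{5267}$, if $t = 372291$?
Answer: $\frac{45858792233}{646882406} \approx 70.892$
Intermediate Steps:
$\frac{-170 - -51340}{245636} + \frac{t}{5267} = \frac{-170 - -51340}{245636} + \frac{372291}{5267} = \left(-170 + 51340\right) \frac{1}{245636} + 372291 \cdot \frac{1}{5267} = 51170 \cdot \frac{1}{245636} + \frac{372291}{5267} = \frac{25585}{122818} + \frac{372291}{5267} = \frac{45858792233}{646882406}$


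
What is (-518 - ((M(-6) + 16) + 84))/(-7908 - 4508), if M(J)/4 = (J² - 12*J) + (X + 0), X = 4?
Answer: 533/6208 ≈ 0.085857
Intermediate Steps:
M(J) = 16 - 48*J + 4*J² (M(J) = 4*((J² - 12*J) + (4 + 0)) = 4*((J² - 12*J) + 4) = 4*(4 + J² - 12*J) = 16 - 48*J + 4*J²)
(-518 - ((M(-6) + 16) + 84))/(-7908 - 4508) = (-518 - (((16 - 48*(-6) + 4*(-6)²) + 16) + 84))/(-7908 - 4508) = (-518 - (((16 + 288 + 4*36) + 16) + 84))/(-12416) = -(-518 - (((16 + 288 + 144) + 16) + 84))/12416 = -(-518 - ((448 + 16) + 84))/12416 = -(-518 - (464 + 84))/12416 = -(-518 - 1*548)/12416 = -(-518 - 548)/12416 = -1/12416*(-1066) = 533/6208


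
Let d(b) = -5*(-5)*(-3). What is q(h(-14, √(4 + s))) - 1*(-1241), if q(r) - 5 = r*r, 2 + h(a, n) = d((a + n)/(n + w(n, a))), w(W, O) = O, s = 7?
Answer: 7175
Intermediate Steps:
d(b) = -75 (d(b) = 25*(-3) = -75)
h(a, n) = -77 (h(a, n) = -2 - 75 = -77)
q(r) = 5 + r² (q(r) = 5 + r*r = 5 + r²)
q(h(-14, √(4 + s))) - 1*(-1241) = (5 + (-77)²) - 1*(-1241) = (5 + 5929) + 1241 = 5934 + 1241 = 7175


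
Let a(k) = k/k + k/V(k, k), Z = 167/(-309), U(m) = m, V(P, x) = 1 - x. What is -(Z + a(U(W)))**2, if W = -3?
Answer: -128881/1527696 ≈ -0.084363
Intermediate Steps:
Z = -167/309 (Z = 167*(-1/309) = -167/309 ≈ -0.54045)
a(k) = 1 + k/(1 - k) (a(k) = k/k + k/(1 - k) = 1 + k/(1 - k))
-(Z + a(U(W)))**2 = -(-167/309 - 1/(-1 - 3))**2 = -(-167/309 - 1/(-4))**2 = -(-167/309 - 1*(-1/4))**2 = -(-167/309 + 1/4)**2 = -(-359/1236)**2 = -1*128881/1527696 = -128881/1527696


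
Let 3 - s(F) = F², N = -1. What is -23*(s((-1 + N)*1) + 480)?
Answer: -11017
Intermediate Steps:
s(F) = 3 - F²
-23*(s((-1 + N)*1) + 480) = -23*((3 - ((-1 - 1)*1)²) + 480) = -23*((3 - (-2*1)²) + 480) = -23*((3 - 1*(-2)²) + 480) = -23*((3 - 1*4) + 480) = -23*((3 - 4) + 480) = -23*(-1 + 480) = -23*479 = -11017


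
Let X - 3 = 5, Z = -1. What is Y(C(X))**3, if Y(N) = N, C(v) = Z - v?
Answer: -729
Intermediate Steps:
X = 8 (X = 3 + 5 = 8)
C(v) = -1 - v
Y(C(X))**3 = (-1 - 1*8)**3 = (-1 - 8)**3 = (-9)**3 = -729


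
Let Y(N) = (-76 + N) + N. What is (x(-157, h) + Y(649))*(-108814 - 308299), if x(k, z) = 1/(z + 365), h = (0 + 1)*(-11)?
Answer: -180438495557/354 ≈ -5.0971e+8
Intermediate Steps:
h = -11 (h = 1*(-11) = -11)
Y(N) = -76 + 2*N
x(k, z) = 1/(365 + z)
(x(-157, h) + Y(649))*(-108814 - 308299) = (1/(365 - 11) + (-76 + 2*649))*(-108814 - 308299) = (1/354 + (-76 + 1298))*(-417113) = (1/354 + 1222)*(-417113) = (432589/354)*(-417113) = -180438495557/354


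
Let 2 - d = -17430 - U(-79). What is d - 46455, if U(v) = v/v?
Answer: -29022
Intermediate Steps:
U(v) = 1
d = 17433 (d = 2 - (-17430 - 1*1) = 2 - (-17430 - 1) = 2 - 1*(-17431) = 2 + 17431 = 17433)
d - 46455 = 17433 - 46455 = -29022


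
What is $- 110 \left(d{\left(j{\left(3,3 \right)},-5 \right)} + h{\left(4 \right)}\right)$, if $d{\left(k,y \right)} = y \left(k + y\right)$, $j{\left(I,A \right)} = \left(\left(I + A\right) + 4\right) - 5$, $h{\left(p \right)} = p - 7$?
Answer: $330$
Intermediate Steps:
$h{\left(p \right)} = -7 + p$ ($h{\left(p \right)} = p - 7 = -7 + p$)
$j{\left(I,A \right)} = -1 + A + I$ ($j{\left(I,A \right)} = \left(\left(A + I\right) + 4\right) - 5 = \left(4 + A + I\right) - 5 = -1 + A + I$)
$- 110 \left(d{\left(j{\left(3,3 \right)},-5 \right)} + h{\left(4 \right)}\right) = - 110 \left(- 5 \left(\left(-1 + 3 + 3\right) - 5\right) + \left(-7 + 4\right)\right) = - 110 \left(- 5 \left(5 - 5\right) - 3\right) = - 110 \left(\left(-5\right) 0 - 3\right) = - 110 \left(0 - 3\right) = \left(-110\right) \left(-3\right) = 330$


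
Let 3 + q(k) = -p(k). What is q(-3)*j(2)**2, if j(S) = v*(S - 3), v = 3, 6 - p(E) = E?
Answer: -108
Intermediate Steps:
p(E) = 6 - E
j(S) = -9 + 3*S (j(S) = 3*(S - 3) = 3*(-3 + S) = -9 + 3*S)
q(k) = -9 + k (q(k) = -3 - (6 - k) = -3 + (-6 + k) = -9 + k)
q(-3)*j(2)**2 = (-9 - 3)*(-9 + 3*2)**2 = -12*(-9 + 6)**2 = -12*(-3)**2 = -12*9 = -108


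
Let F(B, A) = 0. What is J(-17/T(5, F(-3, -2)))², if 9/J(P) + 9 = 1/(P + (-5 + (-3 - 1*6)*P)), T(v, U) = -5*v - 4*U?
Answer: 5517801/5635876 ≈ 0.97905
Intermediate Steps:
J(P) = 9/(-9 + 1/(-5 - 8*P)) (J(P) = 9/(-9 + 1/(P + (-5 + (-3 - 1*6)*P))) = 9/(-9 + 1/(P + (-5 + (-3 - 6)*P))) = 9/(-9 + 1/(P + (-5 - 9*P))) = 9/(-9 + 1/(-5 - 8*P)))
J(-17/T(5, F(-3, -2)))² = (9*(-5 - (-136)/(-5*5 - 4*0))/(2*(23 + 36*(-17/(-5*5 - 4*0)))))² = (9*(-5 - (-136)/(-25 + 0))/(2*(23 + 36*(-17/(-25 + 0)))))² = (9*(-5 - (-136)/(-25))/(2*(23 + 36*(-17/(-25)))))² = (9*(-5 - (-136)*(-1)/25)/(2*(23 + 36*(-17*(-1/25)))))² = (9*(-5 - 8*17/25)/(2*(23 + 36*(17/25))))² = (9*(-5 - 136/25)/(2*(23 + 612/25)))² = ((9/2)*(-261/25)/(1187/25))² = ((9/2)*(25/1187)*(-261/25))² = (-2349/2374)² = 5517801/5635876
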